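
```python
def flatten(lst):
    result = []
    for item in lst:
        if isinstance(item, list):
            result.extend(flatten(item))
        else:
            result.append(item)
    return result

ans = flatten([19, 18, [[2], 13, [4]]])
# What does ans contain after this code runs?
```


flatten([19, 18, [[2], 13, [4]]])
Processing each element:
  19 is not a list -> append 19
  18 is not a list -> append 18
  [[2], 13, [4]] is a list -> flatten recursively -> [2, 13, 4]
= [19, 18, 2, 13, 4]


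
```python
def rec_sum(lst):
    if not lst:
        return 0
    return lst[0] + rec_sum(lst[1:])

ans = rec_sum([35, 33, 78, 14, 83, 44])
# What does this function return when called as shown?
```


rec_sum([35, 33, 78, 14, 83, 44])
= 35 + rec_sum([33, 78, 14, 83, 44])
= 35 + 33 + rec_sum([78, 14, 83, 44])
= 35 + 33 + 78 + rec_sum([14, 83, 44])
= 35 + 33 + 78 + 14 + rec_sum([83, 44])
= 35 + 33 + 78 + 14 + 83 + rec_sum([44])
= 35 + 33 + 78 + 14 + 83 + 44 + rec_sum([])
= 35 + 33 + 78 + 14 + 83 + 44 + 0
= 287


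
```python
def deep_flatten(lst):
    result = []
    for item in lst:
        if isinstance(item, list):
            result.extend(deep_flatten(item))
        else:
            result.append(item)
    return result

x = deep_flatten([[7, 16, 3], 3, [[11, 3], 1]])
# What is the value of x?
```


deep_flatten([[7, 16, 3], 3, [[11, 3], 1]])
Processing each element:
  [7, 16, 3] is a list -> deep_flatten recursively -> [7, 16, 3]
  3 is not a list -> append 3
  [[11, 3], 1] is a list -> deep_flatten recursively -> [11, 3, 1]
= [7, 16, 3, 3, 11, 3, 1]


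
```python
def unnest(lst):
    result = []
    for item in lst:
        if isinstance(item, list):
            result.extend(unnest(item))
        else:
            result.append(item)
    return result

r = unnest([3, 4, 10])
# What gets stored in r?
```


unnest([3, 4, 10])
Processing each element:
  3 is not a list -> append 3
  4 is not a list -> append 4
  10 is not a list -> append 10
= [3, 4, 10]


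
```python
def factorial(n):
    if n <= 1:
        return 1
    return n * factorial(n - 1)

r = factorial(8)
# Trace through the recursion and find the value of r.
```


factorial(8)
= 8 * factorial(7)
= 8 * 7 * factorial(6)
= 8 * 7 * 6 * factorial(5)
= 8 * 7 * 6 * 5 * factorial(4)
= 8 * 7 * 6 * 5 * 4 * factorial(3)
= 8 * 7 * 6 * 5 * 4 * 3 * factorial(2)
= 8 * 7 * 6 * 5 * 4 * 3 * 2 * factorial(1)
= 8 * 7 * 6 * 5 * 4 * 3 * 2 * 1
= 40320


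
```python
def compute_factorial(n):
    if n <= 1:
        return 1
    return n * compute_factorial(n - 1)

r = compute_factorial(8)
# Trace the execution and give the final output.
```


compute_factorial(8)
= 8 * compute_factorial(7)
= 8 * 7 * compute_factorial(6)
= 8 * 7 * 6 * compute_factorial(5)
= 8 * 7 * 6 * 5 * compute_factorial(4)
= 8 * 7 * 6 * 5 * 4 * compute_factorial(3)
= 8 * 7 * 6 * 5 * 4 * 3 * compute_factorial(2)
= 8 * 7 * 6 * 5 * 4 * 3 * 2 * compute_factorial(1)
= 8 * 7 * 6 * 5 * 4 * 3 * 2 * 1
= 40320


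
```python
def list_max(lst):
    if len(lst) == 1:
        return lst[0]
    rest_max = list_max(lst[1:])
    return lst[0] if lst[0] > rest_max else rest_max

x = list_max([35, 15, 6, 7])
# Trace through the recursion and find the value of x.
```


list_max([35, 15, 6, 7])
= compare 35 with list_max([15, 6, 7])
= compare 15 with list_max([6, 7])
= compare 6 with list_max([7])
Base: list_max([7]) = 7
compare 6 with 7: max = 7
compare 15 with 7: max = 15
compare 35 with 15: max = 35
= 35


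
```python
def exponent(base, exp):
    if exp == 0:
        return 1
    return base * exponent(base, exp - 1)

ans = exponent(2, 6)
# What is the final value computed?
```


exponent(2, 6)
= 2 * exponent(2, 5)
= 2 * 2 * exponent(2, 4)
= 2 * 2 * 2 * exponent(2, 3)
= 2 * 2 * 2 * 2 * exponent(2, 2)
= 2 * 2 * 2 * 2 * 2 * exponent(2, 1)
= 2 * 2 * 2 * 2 * 2 * 2 * exponent(2, 0)
= 2 * 2 * 2 * 2 * 2 * 2 * 1
= 64


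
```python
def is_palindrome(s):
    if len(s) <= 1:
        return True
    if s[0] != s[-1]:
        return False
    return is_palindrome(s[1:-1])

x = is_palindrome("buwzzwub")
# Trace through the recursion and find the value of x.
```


is_palindrome("buwzzwub")
"buwzzwub": s[0]='b' == s[-1]='b' -> is_palindrome("uwzzwu")
"uwzzwu": s[0]='u' == s[-1]='u' -> is_palindrome("wzzw")
"wzzw": s[0]='w' == s[-1]='w' -> is_palindrome("zz")
"zz": s[0]='z' == s[-1]='z' -> is_palindrome("")
"": len <= 1 -> True
= True


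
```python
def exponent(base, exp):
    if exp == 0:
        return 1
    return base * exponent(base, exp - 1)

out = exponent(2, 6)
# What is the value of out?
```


exponent(2, 6)
= 2 * exponent(2, 5)
= 2 * 2 * exponent(2, 4)
= 2 * 2 * 2 * exponent(2, 3)
= 2 * 2 * 2 * 2 * exponent(2, 2)
= 2 * 2 * 2 * 2 * 2 * exponent(2, 1)
= 2 * 2 * 2 * 2 * 2 * 2 * exponent(2, 0)
= 2 * 2 * 2 * 2 * 2 * 2 * 1
= 64


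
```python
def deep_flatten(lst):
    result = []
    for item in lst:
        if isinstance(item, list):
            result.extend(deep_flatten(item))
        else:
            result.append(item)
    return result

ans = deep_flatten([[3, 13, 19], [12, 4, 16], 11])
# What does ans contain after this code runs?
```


deep_flatten([[3, 13, 19], [12, 4, 16], 11])
Processing each element:
  [3, 13, 19] is a list -> deep_flatten recursively -> [3, 13, 19]
  [12, 4, 16] is a list -> deep_flatten recursively -> [12, 4, 16]
  11 is not a list -> append 11
= [3, 13, 19, 12, 4, 16, 11]


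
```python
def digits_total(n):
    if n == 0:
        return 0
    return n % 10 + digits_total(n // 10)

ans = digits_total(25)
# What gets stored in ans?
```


digits_total(25)
= 5 + digits_total(2)
= 5 + 2 + digits_total(0)
= 5 + 2 + 0
= 7


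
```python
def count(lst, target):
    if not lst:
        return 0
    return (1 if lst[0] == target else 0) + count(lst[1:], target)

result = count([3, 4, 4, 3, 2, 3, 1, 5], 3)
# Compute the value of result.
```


count([3, 4, 4, 3, 2, 3, 1, 5], 3)
lst[0]=3 == 3: 1 + count([4, 4, 3, 2, 3, 1, 5], 3)
lst[0]=4 != 3: 0 + count([4, 3, 2, 3, 1, 5], 3)
lst[0]=4 != 3: 0 + count([3, 2, 3, 1, 5], 3)
lst[0]=3 == 3: 1 + count([2, 3, 1, 5], 3)
lst[0]=2 != 3: 0 + count([3, 1, 5], 3)
lst[0]=3 == 3: 1 + count([1, 5], 3)
lst[0]=1 != 3: 0 + count([5], 3)
lst[0]=5 != 3: 0 + count([], 3)
= 3


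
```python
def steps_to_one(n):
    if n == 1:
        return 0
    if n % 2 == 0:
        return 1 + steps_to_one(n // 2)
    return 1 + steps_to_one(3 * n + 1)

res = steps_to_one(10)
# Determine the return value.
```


steps_to_one(10)
10 is even -> steps_to_one(5)
5 is odd -> 3*5+1 = 16 -> steps_to_one(16)
16 is even -> steps_to_one(8)
8 is even -> steps_to_one(4)
4 is even -> steps_to_one(2)
2 is even -> steps_to_one(1)
Reached 1 after 6 steps
= 6


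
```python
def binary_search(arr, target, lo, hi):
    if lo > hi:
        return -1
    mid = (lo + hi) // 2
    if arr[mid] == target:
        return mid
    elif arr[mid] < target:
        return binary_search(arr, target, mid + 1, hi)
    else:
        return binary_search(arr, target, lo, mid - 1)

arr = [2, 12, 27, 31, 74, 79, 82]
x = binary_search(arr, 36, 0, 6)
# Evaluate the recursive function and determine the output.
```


binary_search(arr, 36, 0, 6)
lo=0, hi=6, mid=3, arr[mid]=31
31 < 36, search right half
lo=4, hi=6, mid=5, arr[mid]=79
79 > 36, search left half
lo=4, hi=4, mid=4, arr[mid]=74
74 > 36, search left half
lo > hi, target not found, return -1
= -1


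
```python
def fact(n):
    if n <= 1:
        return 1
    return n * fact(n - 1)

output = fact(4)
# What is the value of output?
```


fact(4)
= 4 * fact(3)
= 4 * 3 * fact(2)
= 4 * 3 * 2 * fact(1)
= 4 * 3 * 2 * 1
= 24


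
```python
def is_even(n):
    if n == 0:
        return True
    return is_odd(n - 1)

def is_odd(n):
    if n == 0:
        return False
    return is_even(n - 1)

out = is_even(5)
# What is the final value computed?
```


is_even(5)
= is_odd(4)
= is_even(3)
= is_odd(2)
= is_even(1)
= is_odd(0)
n == 0: return False
= False


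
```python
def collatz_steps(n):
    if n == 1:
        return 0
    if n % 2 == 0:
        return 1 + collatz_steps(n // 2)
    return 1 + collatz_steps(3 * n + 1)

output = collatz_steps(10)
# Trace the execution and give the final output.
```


collatz_steps(10)
10 is even -> collatz_steps(5)
5 is odd -> 3*5+1 = 16 -> collatz_steps(16)
16 is even -> collatz_steps(8)
8 is even -> collatz_steps(4)
4 is even -> collatz_steps(2)
2 is even -> collatz_steps(1)
Reached 1 after 6 steps
= 6


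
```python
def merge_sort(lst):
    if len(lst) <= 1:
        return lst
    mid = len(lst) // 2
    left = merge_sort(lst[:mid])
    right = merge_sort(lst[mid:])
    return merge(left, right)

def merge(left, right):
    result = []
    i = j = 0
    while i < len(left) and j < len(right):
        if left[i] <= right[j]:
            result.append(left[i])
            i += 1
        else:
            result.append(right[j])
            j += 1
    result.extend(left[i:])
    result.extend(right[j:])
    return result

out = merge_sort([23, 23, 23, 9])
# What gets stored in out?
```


merge_sort([23, 23, 23, 9])
Split into [23, 23] and [23, 9]
Left sorted: [23, 23]
Right sorted: [9, 23]
Merge [23, 23] and [9, 23]
= [9, 23, 23, 23]


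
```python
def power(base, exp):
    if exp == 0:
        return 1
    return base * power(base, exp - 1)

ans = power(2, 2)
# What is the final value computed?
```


power(2, 2)
= 2 * power(2, 1)
= 2 * 2 * power(2, 0)
= 2 * 2 * 1
= 4


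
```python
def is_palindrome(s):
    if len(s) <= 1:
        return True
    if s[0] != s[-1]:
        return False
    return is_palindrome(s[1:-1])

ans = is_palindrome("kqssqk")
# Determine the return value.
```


is_palindrome("kqssqk")
"kqssqk": s[0]='k' == s[-1]='k' -> is_palindrome("qssq")
"qssq": s[0]='q' == s[-1]='q' -> is_palindrome("ss")
"ss": s[0]='s' == s[-1]='s' -> is_palindrome("")
"": len <= 1 -> True
= True


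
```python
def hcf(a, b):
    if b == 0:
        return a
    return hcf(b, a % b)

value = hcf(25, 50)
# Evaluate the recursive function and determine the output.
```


hcf(25, 50)
= hcf(50, 25 % 50) = hcf(50, 25)
= hcf(25, 50 % 25) = hcf(25, 0)
b == 0, return a = 25


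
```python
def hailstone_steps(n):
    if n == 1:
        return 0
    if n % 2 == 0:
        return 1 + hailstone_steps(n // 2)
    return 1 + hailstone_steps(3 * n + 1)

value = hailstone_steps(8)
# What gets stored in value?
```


hailstone_steps(8)
8 is even -> hailstone_steps(4)
4 is even -> hailstone_steps(2)
2 is even -> hailstone_steps(1)
Reached 1 after 3 steps
= 3


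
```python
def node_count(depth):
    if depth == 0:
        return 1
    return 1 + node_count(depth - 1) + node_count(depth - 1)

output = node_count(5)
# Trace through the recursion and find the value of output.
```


node_count(5)
= 1 + node_count(4) + node_count(4)
= 1 + 2 * node_count(4)
node_count(k) = 2^(k+1) - 1
node_count(0) = 1
node_count(1) = 3
node_count(2) = 7
node_count(3) = 15
node_count(4) = 31
node_count(5) = 2^6 - 1 = 63


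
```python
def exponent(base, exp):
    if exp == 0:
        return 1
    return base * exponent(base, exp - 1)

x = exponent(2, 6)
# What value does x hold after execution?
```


exponent(2, 6)
= 2 * exponent(2, 5)
= 2 * 2 * exponent(2, 4)
= 2 * 2 * 2 * exponent(2, 3)
= 2 * 2 * 2 * 2 * exponent(2, 2)
= 2 * 2 * 2 * 2 * 2 * exponent(2, 1)
= 2 * 2 * 2 * 2 * 2 * 2 * exponent(2, 0)
= 2 * 2 * 2 * 2 * 2 * 2 * 1
= 64


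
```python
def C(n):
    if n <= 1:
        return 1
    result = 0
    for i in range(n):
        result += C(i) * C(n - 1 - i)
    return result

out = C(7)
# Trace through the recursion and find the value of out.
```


C(7)
= sum of C(i) * C(7-1-i) for i in 0..6
First compute sub-values bottom-up:
  C(0) = 1, C(1) = 1
  C(2) = 1*1 + 1*1 = 2
  C(3) = 1*2 + 1*1 + 2*1 = 5
  C(4) = 1*5 + 1*2 + 2*1 + 5*1 = 14
  C(5) = 1*14 + 1*5 + 2*2 + 5*1 + 14*1 = 42
  C(6) = 1*42 + 1*14 + 2*5 + 5*2 + 14*1 + 42*1 = 132
Now C(7):
  C(0)*C(6) = 1*132 = 132
  C(1)*C(5) = 1*42 = 42
  C(2)*C(4) = 2*14 = 28
  C(3)*C(3) = 5*5 = 25
  C(4)*C(2) = 14*2 = 28
  C(5)*C(1) = 42*1 = 42
  C(6)*C(0) = 132*1 = 132
= 132 + 42 + 28 + 25 + 28 + 42 + 132
= 429


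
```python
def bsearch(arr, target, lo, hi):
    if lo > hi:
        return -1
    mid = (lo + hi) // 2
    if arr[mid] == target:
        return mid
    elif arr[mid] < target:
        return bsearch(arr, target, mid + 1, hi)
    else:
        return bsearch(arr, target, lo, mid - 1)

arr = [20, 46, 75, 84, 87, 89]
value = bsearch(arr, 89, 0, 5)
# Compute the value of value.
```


bsearch(arr, 89, 0, 5)
lo=0, hi=5, mid=2, arr[mid]=75
75 < 89, search right half
lo=3, hi=5, mid=4, arr[mid]=87
87 < 89, search right half
lo=5, hi=5, mid=5, arr[mid]=89
arr[5] == 89, found at index 5
= 5


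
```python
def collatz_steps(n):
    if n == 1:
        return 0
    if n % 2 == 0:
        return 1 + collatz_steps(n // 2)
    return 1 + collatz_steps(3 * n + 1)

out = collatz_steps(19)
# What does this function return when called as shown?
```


collatz_steps(19)
19 is odd -> 3*19+1 = 58 -> collatz_steps(58)
58 is even -> collatz_steps(29)
29 is odd -> 3*29+1 = 88 -> collatz_steps(88)
88 is even -> collatz_steps(44)
44 is even -> collatz_steps(22)
22 is even -> collatz_steps(11)
11 is odd -> 3*11+1 = 34 -> collatz_steps(34)
34 is even -> collatz_steps(17)
17 is odd -> 3*17+1 = 52 -> collatz_steps(52)
52 is even -> collatz_steps(26)
26 is even -> collatz_steps(13)
13 is odd -> 3*13+1 = 40 -> collatz_steps(40)
40 is even -> collatz_steps(20)
20 is even -> collatz_steps(10)
10 is even -> collatz_steps(5)
5 is odd -> 3*5+1 = 16 -> collatz_steps(16)
16 is even -> collatz_steps(8)
8 is even -> collatz_steps(4)
4 is even -> collatz_steps(2)
2 is even -> collatz_steps(1)
Reached 1 after 20 steps
= 20


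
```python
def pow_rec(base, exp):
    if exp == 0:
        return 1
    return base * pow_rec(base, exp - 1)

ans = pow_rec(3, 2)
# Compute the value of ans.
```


pow_rec(3, 2)
= 3 * pow_rec(3, 1)
= 3 * 3 * pow_rec(3, 0)
= 3 * 3 * 1
= 9


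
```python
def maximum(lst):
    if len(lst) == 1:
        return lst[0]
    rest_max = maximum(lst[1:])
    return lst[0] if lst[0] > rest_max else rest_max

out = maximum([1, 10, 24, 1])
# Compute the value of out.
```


maximum([1, 10, 24, 1])
= compare 1 with maximum([10, 24, 1])
= compare 10 with maximum([24, 1])
= compare 24 with maximum([1])
Base: maximum([1]) = 1
compare 24 with 1: max = 24
compare 10 with 24: max = 24
compare 1 with 24: max = 24
= 24


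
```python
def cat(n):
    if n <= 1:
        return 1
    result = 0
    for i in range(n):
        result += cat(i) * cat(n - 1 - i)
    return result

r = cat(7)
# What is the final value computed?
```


cat(7)
= sum of cat(i) * cat(7-1-i) for i in 0..6
First compute sub-values bottom-up:
  cat(0) = 1, cat(1) = 1
  cat(2) = 1*1 + 1*1 = 2
  cat(3) = 1*2 + 1*1 + 2*1 = 5
  cat(4) = 1*5 + 1*2 + 2*1 + 5*1 = 14
  cat(5) = 1*14 + 1*5 + 2*2 + 5*1 + 14*1 = 42
  cat(6) = 1*42 + 1*14 + 2*5 + 5*2 + 14*1 + 42*1 = 132
Now cat(7):
  cat(0)*cat(6) = 1*132 = 132
  cat(1)*cat(5) = 1*42 = 42
  cat(2)*cat(4) = 2*14 = 28
  cat(3)*cat(3) = 5*5 = 25
  cat(4)*cat(2) = 14*2 = 28
  cat(5)*cat(1) = 42*1 = 42
  cat(6)*cat(0) = 132*1 = 132
= 132 + 42 + 28 + 25 + 28 + 42 + 132
= 429


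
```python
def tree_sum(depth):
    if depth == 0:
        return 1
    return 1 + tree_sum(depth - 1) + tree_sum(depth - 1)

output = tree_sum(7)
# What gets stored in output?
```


tree_sum(7)
= 1 + tree_sum(6) + tree_sum(6)
= 1 + 2 * tree_sum(6)
tree_sum(k) = 2^(k+1) - 1
tree_sum(0) = 1
tree_sum(1) = 3
tree_sum(2) = 7
tree_sum(3) = 15
tree_sum(4) = 31
tree_sum(7) = 2^8 - 1 = 255


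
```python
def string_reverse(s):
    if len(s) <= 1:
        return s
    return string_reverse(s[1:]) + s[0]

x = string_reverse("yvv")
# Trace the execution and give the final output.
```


string_reverse("yvv")
= string_reverse("vv") + "y"
= string_reverse("v") + "v" + "y"
= "v" + "v" + "y"
= "vvy"


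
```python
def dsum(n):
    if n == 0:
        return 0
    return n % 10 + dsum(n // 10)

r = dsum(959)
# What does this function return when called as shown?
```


dsum(959)
= 9 + dsum(95)
= 9 + 5 + dsum(9)
= 9 + 5 + 9 + dsum(0)
= 9 + 5 + 9 + 0
= 23


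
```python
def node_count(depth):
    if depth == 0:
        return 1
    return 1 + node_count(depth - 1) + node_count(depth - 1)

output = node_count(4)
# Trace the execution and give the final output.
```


node_count(4)
= 1 + node_count(3) + node_count(3)
= 1 + 2 * node_count(3)
node_count(k) = 2^(k+1) - 1
node_count(0) = 1
node_count(1) = 3
node_count(2) = 7
node_count(3) = 15
node_count(4) = 31
node_count(4) = 2^5 - 1 = 31


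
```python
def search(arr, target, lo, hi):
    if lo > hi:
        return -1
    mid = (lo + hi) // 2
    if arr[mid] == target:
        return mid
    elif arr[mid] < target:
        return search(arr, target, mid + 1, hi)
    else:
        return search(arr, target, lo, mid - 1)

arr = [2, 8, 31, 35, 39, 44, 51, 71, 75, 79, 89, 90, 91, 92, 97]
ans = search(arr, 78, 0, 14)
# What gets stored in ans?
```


search(arr, 78, 0, 14)
lo=0, hi=14, mid=7, arr[mid]=71
71 < 78, search right half
lo=8, hi=14, mid=11, arr[mid]=90
90 > 78, search left half
lo=8, hi=10, mid=9, arr[mid]=79
79 > 78, search left half
lo=8, hi=8, mid=8, arr[mid]=75
75 < 78, search right half
lo > hi, target not found, return -1
= -1


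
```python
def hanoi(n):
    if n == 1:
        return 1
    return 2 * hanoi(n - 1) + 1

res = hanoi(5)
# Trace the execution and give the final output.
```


hanoi(5)
= 2 * hanoi(4) + 1
= 2 * (2 * hanoi(3) + 1) + 1
= 2 * (2 * (2 * hanoi(2) + 1) + 1) + 1
= 2 * (2 * (2 * (2 * hanoi(1) + 1) + 1) + 1) + 1
Now compute bottom-up:
hanoi(1) = 1
hanoi(2) = 2 * 1 + 1 = 3
hanoi(3) = 2 * 3 + 1 = 7
hanoi(4) = 2 * 7 + 1 = 15
hanoi(5) = 2 * 15 + 1 = 31
= 31


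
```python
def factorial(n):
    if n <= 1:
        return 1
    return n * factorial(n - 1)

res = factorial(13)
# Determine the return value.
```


factorial(13)
= 13 * factorial(12)
= 13 * 12 * factorial(11)
= 13 * 12 * 11 * factorial(10)
= 13 * 12 * 11 * 10 * factorial(9)
= 13 * 12 * 11 * 10 * 9 * factorial(8)
= 13 * 12 * 11 * 10 * 9 * 8 * factorial(7)
= 13 * 12 * 11 * 10 * 9 * 8 * 7 * factorial(6)
= 13 * 12 * 11 * 10 * 9 * 8 * 7 * 6 * factorial(5)
= 13 * 12 * 11 * 10 * 9 * 8 * 7 * 6 * 5 * factorial(4)
= 13 * 12 * 11 * 10 * 9 * 8 * 7 * 6 * 5 * 4 * factorial(3)
= 13 * 12 * 11 * 10 * 9 * 8 * 7 * 6 * 5 * 4 * 3 * factorial(2)
= 13 * 12 * 11 * 10 * 9 * 8 * 7 * 6 * 5 * 4 * 3 * 2 * factorial(1)
= 13 * 12 * 11 * 10 * 9 * 8 * 7 * 6 * 5 * 4 * 3 * 2 * 1
= 6227020800


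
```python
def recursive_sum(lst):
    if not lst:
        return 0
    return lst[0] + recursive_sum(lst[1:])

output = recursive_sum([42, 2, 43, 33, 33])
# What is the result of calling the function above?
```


recursive_sum([42, 2, 43, 33, 33])
= 42 + recursive_sum([2, 43, 33, 33])
= 42 + 2 + recursive_sum([43, 33, 33])
= 42 + 2 + 43 + recursive_sum([33, 33])
= 42 + 2 + 43 + 33 + recursive_sum([33])
= 42 + 2 + 43 + 33 + 33 + recursive_sum([])
= 42 + 2 + 43 + 33 + 33 + 0
= 153


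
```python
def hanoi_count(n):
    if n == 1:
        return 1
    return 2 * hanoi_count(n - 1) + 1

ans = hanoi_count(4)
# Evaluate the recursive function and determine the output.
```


hanoi_count(4)
= 2 * hanoi_count(3) + 1
= 2 * (2 * hanoi_count(2) + 1) + 1
= 2 * (2 * (2 * hanoi_count(1) + 1) + 1) + 1
Now compute bottom-up:
hanoi_count(1) = 1
hanoi_count(2) = 2 * 1 + 1 = 3
hanoi_count(3) = 2 * 3 + 1 = 7
hanoi_count(4) = 2 * 7 + 1 = 15
= 15


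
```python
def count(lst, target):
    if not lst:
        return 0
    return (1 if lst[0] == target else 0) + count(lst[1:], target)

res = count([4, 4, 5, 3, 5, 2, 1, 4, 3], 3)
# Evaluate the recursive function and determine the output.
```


count([4, 4, 5, 3, 5, 2, 1, 4, 3], 3)
lst[0]=4 != 3: 0 + count([4, 5, 3, 5, 2, 1, 4, 3], 3)
lst[0]=4 != 3: 0 + count([5, 3, 5, 2, 1, 4, 3], 3)
lst[0]=5 != 3: 0 + count([3, 5, 2, 1, 4, 3], 3)
lst[0]=3 == 3: 1 + count([5, 2, 1, 4, 3], 3)
lst[0]=5 != 3: 0 + count([2, 1, 4, 3], 3)
lst[0]=2 != 3: 0 + count([1, 4, 3], 3)
lst[0]=1 != 3: 0 + count([4, 3], 3)
lst[0]=4 != 3: 0 + count([3], 3)
lst[0]=3 == 3: 1 + count([], 3)
= 2


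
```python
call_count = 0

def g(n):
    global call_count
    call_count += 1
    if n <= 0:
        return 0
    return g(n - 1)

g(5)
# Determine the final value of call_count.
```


g(5) calls g(4) calls ... calls g(0)
Total calls: 5 + 1 (for base case) = 6


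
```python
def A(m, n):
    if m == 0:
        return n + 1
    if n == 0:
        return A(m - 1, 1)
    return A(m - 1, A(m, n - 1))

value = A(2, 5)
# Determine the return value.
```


A(2, 5)
= A(1, A(2, 4))
First compute A(2, 4) = 11
= A(1, 11)
= 13


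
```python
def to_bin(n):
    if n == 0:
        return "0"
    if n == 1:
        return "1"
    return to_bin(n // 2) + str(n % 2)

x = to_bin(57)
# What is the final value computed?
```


to_bin(57)
= to_bin(28) + "1"
= to_bin(14) + "0" + "1"
= to_bin(7) + "0" + "0" + "1"
= to_bin(3) + "1" + "0" + "0" + "1"
= to_bin(1) + "1" + "1" + "0" + "0" + "1"
= "1" + "1" + "1" + "0" + "0" + "1"
= "111001"


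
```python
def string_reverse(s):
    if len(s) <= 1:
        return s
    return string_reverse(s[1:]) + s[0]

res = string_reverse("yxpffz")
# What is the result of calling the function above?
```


string_reverse("yxpffz")
= string_reverse("xpffz") + "y"
= string_reverse("pffz") + "x" + "y"
= string_reverse("ffz") + "p" + "x" + "y"
= string_reverse("fz") + "f" + "p" + "x" + "y"
= string_reverse("z") + "f" + "f" + "p" + "x" + "y"
= "z" + "f" + "f" + "p" + "x" + "y"
= "zffpxy"


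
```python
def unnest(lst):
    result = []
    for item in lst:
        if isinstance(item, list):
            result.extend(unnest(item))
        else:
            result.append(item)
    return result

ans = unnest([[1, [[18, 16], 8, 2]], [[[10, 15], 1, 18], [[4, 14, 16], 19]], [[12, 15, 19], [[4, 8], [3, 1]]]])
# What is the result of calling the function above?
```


unnest([[1, [[18, 16], 8, 2]], [[[10, 15], 1, 18], [[4, 14, 16], 19]], [[12, 15, 19], [[4, 8], [3, 1]]]])
Processing each element:
  [1, [[18, 16], 8, 2]] is a list -> unnest recursively -> [1, 18, 16, 8, 2]
  [[[10, 15], 1, 18], [[4, 14, 16], 19]] is a list -> unnest recursively -> [10, 15, 1, 18, 4, 14, 16, 19]
  [[12, 15, 19], [[4, 8], [3, 1]]] is a list -> unnest recursively -> [12, 15, 19, 4, 8, 3, 1]
= [1, 18, 16, 8, 2, 10, 15, 1, 18, 4, 14, 16, 19, 12, 15, 19, 4, 8, 3, 1]


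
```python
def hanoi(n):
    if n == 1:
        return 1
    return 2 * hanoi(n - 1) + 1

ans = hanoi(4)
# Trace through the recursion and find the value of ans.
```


hanoi(4)
= 2 * hanoi(3) + 1
= 2 * (2 * hanoi(2) + 1) + 1
= 2 * (2 * (2 * hanoi(1) + 1) + 1) + 1
Now compute bottom-up:
hanoi(1) = 1
hanoi(2) = 2 * 1 + 1 = 3
hanoi(3) = 2 * 3 + 1 = 7
hanoi(4) = 2 * 7 + 1 = 15
= 15


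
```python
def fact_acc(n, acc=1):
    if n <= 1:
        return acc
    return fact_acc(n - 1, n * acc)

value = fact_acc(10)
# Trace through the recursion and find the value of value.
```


fact_acc(10, 1)
= fact_acc(9, 10 * 1) = fact_acc(9, 10)
= fact_acc(8, 9 * 10) = fact_acc(8, 90)
= fact_acc(7, 8 * 90) = fact_acc(7, 720)
= fact_acc(6, 7 * 720) = fact_acc(6, 5040)
= fact_acc(5, 6 * 5040) = fact_acc(5, 30240)
= fact_acc(4, 5 * 30240) = fact_acc(4, 151200)
= fact_acc(3, 4 * 151200) = fact_acc(3, 604800)
= fact_acc(2, 3 * 604800) = fact_acc(2, 1814400)
= fact_acc(1, 2 * 1814400) = fact_acc(1, 3628800)
n <= 1, return acc = 3628800


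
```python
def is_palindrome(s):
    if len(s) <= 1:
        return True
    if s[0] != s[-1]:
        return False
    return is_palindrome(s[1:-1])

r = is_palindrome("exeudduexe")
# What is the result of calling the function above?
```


is_palindrome("exeudduexe")
"exeudduexe": s[0]='e' == s[-1]='e' -> is_palindrome("xeudduex")
"xeudduex": s[0]='x' == s[-1]='x' -> is_palindrome("euddue")
"euddue": s[0]='e' == s[-1]='e' -> is_palindrome("uddu")
"uddu": s[0]='u' == s[-1]='u' -> is_palindrome("dd")
"dd": s[0]='d' == s[-1]='d' -> is_palindrome("")
"": len <= 1 -> True
= True


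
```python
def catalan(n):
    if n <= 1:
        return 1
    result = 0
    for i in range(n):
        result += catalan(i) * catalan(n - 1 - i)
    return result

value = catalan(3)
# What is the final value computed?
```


catalan(3)
= sum of catalan(i) * catalan(3-1-i) for i in 0..2
First compute sub-values bottom-up:
  catalan(0) = 1, catalan(1) = 1
  catalan(2) = 1*1 + 1*1 = 2
Now catalan(3):
  catalan(0)*catalan(2) = 1*2 = 2
  catalan(1)*catalan(1) = 1*1 = 1
  catalan(2)*catalan(0) = 2*1 = 2
= 2 + 1 + 2
= 5


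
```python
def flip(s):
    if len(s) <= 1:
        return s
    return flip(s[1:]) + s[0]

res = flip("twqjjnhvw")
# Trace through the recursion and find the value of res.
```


flip("twqjjnhvw")
= flip("wqjjnhvw") + "t"
= flip("qjjnhvw") + "w" + "t"
= flip("jjnhvw") + "q" + "w" + "t"
= flip("jnhvw") + "j" + "q" + "w" + "t"
= flip("nhvw") + "j" + "j" + "q" + "w" + "t"
= flip("hvw") + "n" + "j" + "j" + "q" + "w" + "t"
= flip("vw") + "h" + "n" + "j" + "j" + "q" + "w" + "t"
= flip("w") + "v" + "h" + "n" + "j" + "j" + "q" + "w" + "t"
= "w" + "v" + "h" + "n" + "j" + "j" + "q" + "w" + "t"
= "wvhnjjqwt"


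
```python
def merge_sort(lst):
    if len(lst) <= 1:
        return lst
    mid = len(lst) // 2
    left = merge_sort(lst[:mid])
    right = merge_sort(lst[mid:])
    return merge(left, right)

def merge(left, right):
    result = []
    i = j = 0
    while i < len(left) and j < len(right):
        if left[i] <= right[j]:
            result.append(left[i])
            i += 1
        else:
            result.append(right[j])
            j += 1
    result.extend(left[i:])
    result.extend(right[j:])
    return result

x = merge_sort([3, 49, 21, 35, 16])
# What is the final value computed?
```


merge_sort([3, 49, 21, 35, 16])
Split into [3, 49] and [21, 35, 16]
Left sorted: [3, 49]
Right sorted: [16, 21, 35]
Merge [3, 49] and [16, 21, 35]
= [3, 16, 21, 35, 49]


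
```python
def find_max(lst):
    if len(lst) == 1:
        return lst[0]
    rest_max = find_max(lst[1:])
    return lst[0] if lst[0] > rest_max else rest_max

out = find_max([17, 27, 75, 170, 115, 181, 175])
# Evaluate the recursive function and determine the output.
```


find_max([17, 27, 75, 170, 115, 181, 175])
= compare 17 with find_max([27, 75, 170, 115, 181, 175])
= compare 27 with find_max([75, 170, 115, 181, 175])
= compare 75 with find_max([170, 115, 181, 175])
= compare 170 with find_max([115, 181, 175])
= compare 115 with find_max([181, 175])
= compare 181 with find_max([175])
Base: find_max([175]) = 175
compare 181 with 175: max = 181
compare 115 with 181: max = 181
compare 170 with 181: max = 181
compare 75 with 181: max = 181
compare 27 with 181: max = 181
compare 17 with 181: max = 181
= 181


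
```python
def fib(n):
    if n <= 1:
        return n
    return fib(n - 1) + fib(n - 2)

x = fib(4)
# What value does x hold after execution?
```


fib(4)
= fib(3) + fib(2)
= (fib(2) + fib(1)) + fib(2)
Computing bottom-up: fib(0)=0, fib(1)=1, fib(2)=1, fib(3)=2, fib(4)=3
= 3


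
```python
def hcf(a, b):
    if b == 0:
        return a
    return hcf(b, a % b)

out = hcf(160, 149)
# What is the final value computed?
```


hcf(160, 149)
= hcf(149, 160 % 149) = hcf(149, 11)
= hcf(11, 149 % 11) = hcf(11, 6)
= hcf(6, 11 % 6) = hcf(6, 5)
= hcf(5, 6 % 5) = hcf(5, 1)
= hcf(1, 5 % 1) = hcf(1, 0)
b == 0, return a = 1


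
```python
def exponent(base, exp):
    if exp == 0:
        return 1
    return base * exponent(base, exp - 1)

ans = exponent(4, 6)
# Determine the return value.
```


exponent(4, 6)
= 4 * exponent(4, 5)
= 4 * 4 * exponent(4, 4)
= 4 * 4 * 4 * exponent(4, 3)
= 4 * 4 * 4 * 4 * exponent(4, 2)
= 4 * 4 * 4 * 4 * 4 * exponent(4, 1)
= 4 * 4 * 4 * 4 * 4 * 4 * exponent(4, 0)
= 4 * 4 * 4 * 4 * 4 * 4 * 1
= 4096


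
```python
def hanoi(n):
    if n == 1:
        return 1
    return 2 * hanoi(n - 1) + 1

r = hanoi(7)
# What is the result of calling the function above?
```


hanoi(7)
= 2 * hanoi(6) + 1
= 2 * (2 * hanoi(5) + 1) + 1
= 2 * (2 * (2 * hanoi(4) + 1) + 1) + 1
= 2 * (2 * (2 * (2 * hanoi(3) + 1) + 1) + 1) + 1
= 2 * (2 * (2 * (2 * (2 * hanoi(2) + 1) + 1) + 1) + 1) + 1
= 2 * (2 * (2 * (2 * (2 * (2 * hanoi(1) + 1) + 1) + 1) + 1) + 1) + 1
Now compute bottom-up:
hanoi(1) = 1
hanoi(2) = 2 * 1 + 1 = 3
hanoi(3) = 2 * 3 + 1 = 7
hanoi(4) = 2 * 7 + 1 = 15
hanoi(5) = 2 * 15 + 1 = 31
hanoi(6) = 2 * 31 + 1 = 63
hanoi(7) = 2 * 63 + 1 = 127
= 127


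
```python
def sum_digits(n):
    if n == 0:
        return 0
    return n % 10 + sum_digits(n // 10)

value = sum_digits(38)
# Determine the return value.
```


sum_digits(38)
= 8 + sum_digits(3)
= 8 + 3 + sum_digits(0)
= 8 + 3 + 0
= 11


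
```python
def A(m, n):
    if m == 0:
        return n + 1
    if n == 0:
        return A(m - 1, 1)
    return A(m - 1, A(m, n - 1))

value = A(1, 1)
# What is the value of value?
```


A(1, 1)
= A(0, A(1, 0))
First compute A(1, 0) = 2
= A(0, 2)
= 3


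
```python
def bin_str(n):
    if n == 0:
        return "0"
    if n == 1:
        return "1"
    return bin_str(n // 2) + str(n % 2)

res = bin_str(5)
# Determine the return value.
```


bin_str(5)
= bin_str(2) + "1"
= bin_str(1) + "0" + "1"
= "1" + "0" + "1"
= "101"


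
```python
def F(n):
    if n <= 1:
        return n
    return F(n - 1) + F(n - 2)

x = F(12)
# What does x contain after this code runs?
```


F(12)
= F(11) + F(10)
= (F(10) + F(9)) + F(10)
Computing bottom-up: F(0)=0, F(1)=1, F(2)=1, F(3)=2, F(4)=3, F(5)=5, F(6)=8, F(7)=13, F(8)=21, F(9)=34, F(10)=55, F(11)=89, F(12)=144
= 144


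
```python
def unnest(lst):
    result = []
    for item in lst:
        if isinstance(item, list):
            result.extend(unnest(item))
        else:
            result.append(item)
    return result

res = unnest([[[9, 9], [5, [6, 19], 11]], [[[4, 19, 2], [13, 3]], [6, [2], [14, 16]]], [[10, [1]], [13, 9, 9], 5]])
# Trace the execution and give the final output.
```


unnest([[[9, 9], [5, [6, 19], 11]], [[[4, 19, 2], [13, 3]], [6, [2], [14, 16]]], [[10, [1]], [13, 9, 9], 5]])
Processing each element:
  [[9, 9], [5, [6, 19], 11]] is a list -> unnest recursively -> [9, 9, 5, 6, 19, 11]
  [[[4, 19, 2], [13, 3]], [6, [2], [14, 16]]] is a list -> unnest recursively -> [4, 19, 2, 13, 3, 6, 2, 14, 16]
  [[10, [1]], [13, 9, 9], 5] is a list -> unnest recursively -> [10, 1, 13, 9, 9, 5]
= [9, 9, 5, 6, 19, 11, 4, 19, 2, 13, 3, 6, 2, 14, 16, 10, 1, 13, 9, 9, 5]


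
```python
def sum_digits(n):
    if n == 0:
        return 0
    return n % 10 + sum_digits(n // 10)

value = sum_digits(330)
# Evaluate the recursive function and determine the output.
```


sum_digits(330)
= 0 + sum_digits(33)
= 0 + 3 + sum_digits(3)
= 0 + 3 + 3 + sum_digits(0)
= 0 + 3 + 3 + 0
= 6


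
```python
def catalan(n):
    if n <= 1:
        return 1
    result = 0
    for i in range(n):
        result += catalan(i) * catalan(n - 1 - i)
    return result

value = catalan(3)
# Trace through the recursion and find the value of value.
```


catalan(3)
= sum of catalan(i) * catalan(3-1-i) for i in 0..2
First compute sub-values bottom-up:
  catalan(0) = 1, catalan(1) = 1
  catalan(2) = 1*1 + 1*1 = 2
Now catalan(3):
  catalan(0)*catalan(2) = 1*2 = 2
  catalan(1)*catalan(1) = 1*1 = 1
  catalan(2)*catalan(0) = 2*1 = 2
= 2 + 1 + 2
= 5


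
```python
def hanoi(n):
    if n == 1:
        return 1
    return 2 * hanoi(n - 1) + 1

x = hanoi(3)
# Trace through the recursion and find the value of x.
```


hanoi(3)
= 2 * hanoi(2) + 1
= 2 * (2 * hanoi(1) + 1) + 1
Now compute bottom-up:
hanoi(1) = 1
hanoi(2) = 2 * 1 + 1 = 3
hanoi(3) = 2 * 3 + 1 = 7
= 7


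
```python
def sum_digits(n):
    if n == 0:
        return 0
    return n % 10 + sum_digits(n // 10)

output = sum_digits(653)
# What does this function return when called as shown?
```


sum_digits(653)
= 3 + sum_digits(65)
= 3 + 5 + sum_digits(6)
= 3 + 5 + 6 + sum_digits(0)
= 3 + 5 + 6 + 0
= 14


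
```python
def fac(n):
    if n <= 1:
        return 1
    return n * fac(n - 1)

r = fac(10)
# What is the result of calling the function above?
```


fac(10)
= 10 * fac(9)
= 10 * 9 * fac(8)
= 10 * 9 * 8 * fac(7)
= 10 * 9 * 8 * 7 * fac(6)
= 10 * 9 * 8 * 7 * 6 * fac(5)
= 10 * 9 * 8 * 7 * 6 * 5 * fac(4)
= 10 * 9 * 8 * 7 * 6 * 5 * 4 * fac(3)
= 10 * 9 * 8 * 7 * 6 * 5 * 4 * 3 * fac(2)
= 10 * 9 * 8 * 7 * 6 * 5 * 4 * 3 * 2 * fac(1)
= 10 * 9 * 8 * 7 * 6 * 5 * 4 * 3 * 2 * 1
= 3628800


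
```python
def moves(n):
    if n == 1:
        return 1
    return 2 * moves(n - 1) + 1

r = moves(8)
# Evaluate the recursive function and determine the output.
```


moves(8)
= 2 * moves(7) + 1
= 2 * (2 * moves(6) + 1) + 1
= 2 * (2 * (2 * moves(5) + 1) + 1) + 1
= 2 * (2 * (2 * (2 * moves(4) + 1) + 1) + 1) + 1
= 2 * (2 * (2 * (2 * (2 * moves(3) + 1) + 1) + 1) + 1) + 1
= 2 * (2 * (2 * (2 * (2 * (2 * moves(2) + 1) + 1) + 1) + 1) + 1) + 1
= 2 * (2 * (2 * (2 * (2 * (2 * (2 * moves(1) + 1) + 1) + 1) + 1) + 1) + 1) + 1
Now compute bottom-up:
moves(1) = 1
moves(2) = 2 * 1 + 1 = 3
moves(3) = 2 * 3 + 1 = 7
moves(4) = 2 * 7 + 1 = 15
moves(5) = 2 * 15 + 1 = 31
moves(6) = 2 * 31 + 1 = 63
moves(7) = 2 * 63 + 1 = 127
moves(8) = 2 * 127 + 1 = 255
= 255


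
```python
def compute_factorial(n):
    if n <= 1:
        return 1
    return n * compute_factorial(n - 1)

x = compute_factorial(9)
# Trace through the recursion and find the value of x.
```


compute_factorial(9)
= 9 * compute_factorial(8)
= 9 * 8 * compute_factorial(7)
= 9 * 8 * 7 * compute_factorial(6)
= 9 * 8 * 7 * 6 * compute_factorial(5)
= 9 * 8 * 7 * 6 * 5 * compute_factorial(4)
= 9 * 8 * 7 * 6 * 5 * 4 * compute_factorial(3)
= 9 * 8 * 7 * 6 * 5 * 4 * 3 * compute_factorial(2)
= 9 * 8 * 7 * 6 * 5 * 4 * 3 * 2 * compute_factorial(1)
= 9 * 8 * 7 * 6 * 5 * 4 * 3 * 2 * 1
= 362880


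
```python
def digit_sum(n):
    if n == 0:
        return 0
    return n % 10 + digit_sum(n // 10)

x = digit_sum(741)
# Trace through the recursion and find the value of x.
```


digit_sum(741)
= 1 + digit_sum(74)
= 1 + 4 + digit_sum(7)
= 1 + 4 + 7 + digit_sum(0)
= 1 + 4 + 7 + 0
= 12


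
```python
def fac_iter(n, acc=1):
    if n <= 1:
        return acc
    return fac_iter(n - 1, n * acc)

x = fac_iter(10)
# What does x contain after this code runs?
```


fac_iter(10, 1)
= fac_iter(9, 10 * 1) = fac_iter(9, 10)
= fac_iter(8, 9 * 10) = fac_iter(8, 90)
= fac_iter(7, 8 * 90) = fac_iter(7, 720)
= fac_iter(6, 7 * 720) = fac_iter(6, 5040)
= fac_iter(5, 6 * 5040) = fac_iter(5, 30240)
= fac_iter(4, 5 * 30240) = fac_iter(4, 151200)
= fac_iter(3, 4 * 151200) = fac_iter(3, 604800)
= fac_iter(2, 3 * 604800) = fac_iter(2, 1814400)
= fac_iter(1, 2 * 1814400) = fac_iter(1, 3628800)
n <= 1, return acc = 3628800


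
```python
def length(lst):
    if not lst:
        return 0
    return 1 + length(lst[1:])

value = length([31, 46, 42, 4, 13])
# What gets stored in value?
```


length([31, 46, 42, 4, 13])
= 1 + length([46, 42, 4, 13])
= 1 + 1 + length([42, 4, 13])
= 1 + 1 + 1 + length([4, 13])
= 1 + 1 + 1 + 1 + length([13])
= 1 + 1 + 1 + 1 + 1 + length([])
= 1 + 1 + 1 + 1 + 1 + 0
= 5


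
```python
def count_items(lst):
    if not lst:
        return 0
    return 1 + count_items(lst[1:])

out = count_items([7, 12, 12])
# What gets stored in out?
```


count_items([7, 12, 12])
= 1 + count_items([12, 12])
= 1 + 1 + count_items([12])
= 1 + 1 + 1 + count_items([])
= 1 + 1 + 1 + 0
= 3


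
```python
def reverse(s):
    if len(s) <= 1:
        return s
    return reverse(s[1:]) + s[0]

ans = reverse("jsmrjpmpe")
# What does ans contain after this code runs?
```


reverse("jsmrjpmpe")
= reverse("smrjpmpe") + "j"
= reverse("mrjpmpe") + "s" + "j"
= reverse("rjpmpe") + "m" + "s" + "j"
= reverse("jpmpe") + "r" + "m" + "s" + "j"
= reverse("pmpe") + "j" + "r" + "m" + "s" + "j"
= reverse("mpe") + "p" + "j" + "r" + "m" + "s" + "j"
= reverse("pe") + "m" + "p" + "j" + "r" + "m" + "s" + "j"
= reverse("e") + "p" + "m" + "p" + "j" + "r" + "m" + "s" + "j"
= "e" + "p" + "m" + "p" + "j" + "r" + "m" + "s" + "j"
= "epmpjrmsj"


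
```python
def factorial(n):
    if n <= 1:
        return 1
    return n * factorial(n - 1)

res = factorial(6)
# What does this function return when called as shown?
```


factorial(6)
= 6 * factorial(5)
= 6 * 5 * factorial(4)
= 6 * 5 * 4 * factorial(3)
= 6 * 5 * 4 * 3 * factorial(2)
= 6 * 5 * 4 * 3 * 2 * factorial(1)
= 6 * 5 * 4 * 3 * 2 * 1
= 720


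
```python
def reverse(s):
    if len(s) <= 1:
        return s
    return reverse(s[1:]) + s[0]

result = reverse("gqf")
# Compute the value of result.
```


reverse("gqf")
= reverse("qf") + "g"
= reverse("f") + "q" + "g"
= "f" + "q" + "g"
= "fqg"


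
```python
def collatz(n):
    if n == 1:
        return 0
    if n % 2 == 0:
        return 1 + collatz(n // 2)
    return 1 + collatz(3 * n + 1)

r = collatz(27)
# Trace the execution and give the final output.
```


collatz(27)
27 is odd -> 3*27+1 = 82 -> collatz(82)
82 is even -> collatz(41)
41 is odd -> 3*41+1 = 124 -> collatz(124)
124 is even -> collatz(62)
62 is even -> collatz(31)
31 is odd -> 3*31+1 = 94 -> collatz(94)
94 is even -> collatz(47)
47 is odd -> 3*47+1 = 142 -> collatz(142)
142 is even -> collatz(71)
71 is odd -> 3*71+1 = 214 -> collatz(214)
214 is even -> collatz(107)
107 is odd -> 3*107+1 = 322 -> collatz(322)
322 is even -> collatz(161)
161 is odd -> 3*161+1 = 484 -> collatz(484)
484 is even -> collatz(242)
242 is even -> collatz(121)
121 is odd -> 3*121+1 = 364 -> collatz(364)
364 is even -> collatz(182)
182 is even -> collatz(91)
91 is odd -> 3*91+1 = 274 -> collatz(274)
274 is even -> collatz(137)
137 is odd -> 3*137+1 = 412 -> collatz(412)
412 is even -> collatz(206)
206 is even -> collatz(103)
103 is odd -> 3*103+1 = 310 -> collatz(310)
310 is even -> collatz(155)
155 is odd -> 3*155+1 = 466 -> collatz(466)
466 is even -> collatz(233)
233 is odd -> 3*233+1 = 700 -> collatz(700)
700 is even -> collatz(350)
350 is even -> collatz(175)
175 is odd -> 3*175+1 = 526 -> collatz(526)
526 is even -> collatz(263)
263 is odd -> 3*263+1 = 790 -> collatz(790)
790 is even -> collatz(395)
395 is odd -> 3*395+1 = 1186 -> collatz(1186)
1186 is even -> collatz(593)
593 is odd -> 3*593+1 = 1780 -> collatz(1780)
1780 is even -> collatz(890)
890 is even -> collatz(445)
445 is odd -> 3*445+1 = 1336 -> collatz(1336)
1336 is even -> collatz(668)
668 is even -> collatz(334)
334 is even -> collatz(167)
167 is odd -> 3*167+1 = 502 -> collatz(502)
502 is even -> collatz(251)
251 is odd -> 3*251+1 = 754 -> collatz(754)
754 is even -> collatz(377)
377 is odd -> 3*377+1 = 1132 -> collatz(1132)
1132 is even -> collatz(566)
566 is even -> collatz(283)
283 is odd -> 3*283+1 = 850 -> collatz(850)
850 is even -> collatz(425)
425 is odd -> 3*425+1 = 1276 -> collatz(1276)
1276 is even -> collatz(638)
638 is even -> collatz(319)
319 is odd -> 3*319+1 = 958 -> collatz(958)
958 is even -> collatz(479)
479 is odd -> 3*479+1 = 1438 -> collatz(1438)
1438 is even -> collatz(719)
719 is odd -> 3*719+1 = 2158 -> collatz(2158)
2158 is even -> collatz(1079)
1079 is odd -> 3*1079+1 = 3238 -> collatz(3238)
3238 is even -> collatz(1619)
1619 is odd -> 3*1619+1 = 4858 -> collatz(4858)
4858 is even -> collatz(2429)
2429 is odd -> 3*2429+1 = 7288 -> collatz(7288)
7288 is even -> collatz(3644)
3644 is even -> collatz(1822)
1822 is even -> collatz(911)
911 is odd -> 3*911+1 = 2734 -> collatz(2734)
2734 is even -> collatz(1367)
1367 is odd -> 3*1367+1 = 4102 -> collatz(4102)
4102 is even -> collatz(2051)
2051 is odd -> 3*2051+1 = 6154 -> collatz(6154)
6154 is even -> collatz(3077)
3077 is odd -> 3*3077+1 = 9232 -> collatz(9232)
9232 is even -> collatz(4616)
4616 is even -> collatz(2308)
2308 is even -> collatz(1154)
1154 is even -> collatz(577)
577 is odd -> 3*577+1 = 1732 -> collatz(1732)
1732 is even -> collatz(866)
866 is even -> collatz(433)
433 is odd -> 3*433+1 = 1300 -> collatz(1300)
1300 is even -> collatz(650)
650 is even -> collatz(325)
325 is odd -> 3*325+1 = 976 -> collatz(976)
976 is even -> collatz(488)
488 is even -> collatz(244)
244 is even -> collatz(122)
122 is even -> collatz(61)
61 is odd -> 3*61+1 = 184 -> collatz(184)
184 is even -> collatz(92)
92 is even -> collatz(46)
46 is even -> collatz(23)
23 is odd -> 3*23+1 = 70 -> collatz(70)
70 is even -> collatz(35)
35 is odd -> 3*35+1 = 106 -> collatz(106)
106 is even -> collatz(53)
53 is odd -> 3*53+1 = 160 -> collatz(160)
160 is even -> collatz(80)
80 is even -> collatz(40)
40 is even -> collatz(20)
20 is even -> collatz(10)
10 is even -> collatz(5)
5 is odd -> 3*5+1 = 16 -> collatz(16)
16 is even -> collatz(8)
8 is even -> collatz(4)
4 is even -> collatz(2)
2 is even -> collatz(1)
Reached 1 after 111 steps
= 111
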